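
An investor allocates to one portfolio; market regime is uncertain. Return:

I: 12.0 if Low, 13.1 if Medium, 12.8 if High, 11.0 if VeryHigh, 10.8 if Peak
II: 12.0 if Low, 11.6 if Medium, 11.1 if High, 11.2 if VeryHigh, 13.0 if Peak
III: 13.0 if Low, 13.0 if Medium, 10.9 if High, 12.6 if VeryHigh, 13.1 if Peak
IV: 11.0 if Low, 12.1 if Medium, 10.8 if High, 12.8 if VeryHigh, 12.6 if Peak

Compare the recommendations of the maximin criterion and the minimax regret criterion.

maximin → II; minimax regret → II (agree)

Row minima: I=10.8, II=11.1, III=10.9, IV=10.8
Best worst-case = 11.1 → II.
Column bests: Low=13.0, Medium=13.1, High=12.8, VeryHigh=12.8, Peak=13.1.
I regrets: 1.0, 0.0, 0.0, 1.8, 2.3 → max 2.3
II regrets: 1.0, 1.5, 1.7, 1.6, 0.1 → max 1.7
III regrets: 0.0, 0.1, 1.9, 0.2, 0.0 → max 1.9
IV regrets: 2.0, 1.0, 2.0, 0.0, 0.5 → max 2.0
Smallest max regret = 1.7 → II.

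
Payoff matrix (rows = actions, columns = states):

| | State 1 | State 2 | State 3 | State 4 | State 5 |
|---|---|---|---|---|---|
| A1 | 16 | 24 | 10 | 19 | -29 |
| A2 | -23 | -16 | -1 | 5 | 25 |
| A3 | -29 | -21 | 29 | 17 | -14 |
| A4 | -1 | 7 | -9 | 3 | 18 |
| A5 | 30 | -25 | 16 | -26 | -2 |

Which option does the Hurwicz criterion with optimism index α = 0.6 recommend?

A1: 0.6·24 + 0.4·(-29) = 2.8
A2: 0.6·25 + 0.4·(-23) = 5.8
A3: 0.6·29 + 0.4·(-29) = 5.8
A4: 0.6·18 + 0.4·(-9) = 7.2
A5: 0.6·30 + 0.4·(-26) = 7.6
Highest Hurwicz score = 7.6 → A5.

A5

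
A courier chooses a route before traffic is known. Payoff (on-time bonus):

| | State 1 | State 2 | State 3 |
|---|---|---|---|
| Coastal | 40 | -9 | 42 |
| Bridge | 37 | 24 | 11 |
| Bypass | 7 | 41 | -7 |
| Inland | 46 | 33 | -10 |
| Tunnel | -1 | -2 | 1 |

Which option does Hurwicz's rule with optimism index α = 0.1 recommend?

Bridge

Coastal: 0.1·42 + 0.9·(-9) = -3.9
Bridge: 0.1·37 + 0.9·11 = 13.6
Bypass: 0.1·41 + 0.9·(-7) = -2.2
Inland: 0.1·46 + 0.9·(-10) = -4.4
Tunnel: 0.1·1 + 0.9·(-2) = -1.7
Highest Hurwicz score = 13.6 → Bridge.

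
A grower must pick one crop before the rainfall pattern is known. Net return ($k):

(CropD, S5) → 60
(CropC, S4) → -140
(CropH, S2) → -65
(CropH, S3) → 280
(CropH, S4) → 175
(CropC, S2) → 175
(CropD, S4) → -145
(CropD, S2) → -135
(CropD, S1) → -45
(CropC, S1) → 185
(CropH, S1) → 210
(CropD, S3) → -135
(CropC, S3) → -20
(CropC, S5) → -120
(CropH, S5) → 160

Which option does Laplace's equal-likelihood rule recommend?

Row averages: CropD=-80, CropH=152, CropC=16
Highest average = 152 → CropH.

CropH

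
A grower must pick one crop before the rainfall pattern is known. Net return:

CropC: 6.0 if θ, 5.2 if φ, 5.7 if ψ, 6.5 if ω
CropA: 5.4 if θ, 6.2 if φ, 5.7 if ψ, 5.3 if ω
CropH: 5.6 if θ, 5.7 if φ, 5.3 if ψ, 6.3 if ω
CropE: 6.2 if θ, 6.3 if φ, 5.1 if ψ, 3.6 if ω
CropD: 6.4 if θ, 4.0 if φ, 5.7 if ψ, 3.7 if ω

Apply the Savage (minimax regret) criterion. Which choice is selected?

Column bests: θ=6.4, φ=6.3, ψ=5.7, ω=6.5.
CropC regrets: 0.4, 1.1, 0.0, 0.0 → max 1.1
CropA regrets: 1.0, 0.1, 0.0, 1.2 → max 1.2
CropH regrets: 0.8, 0.6, 0.4, 0.2 → max 0.8
CropE regrets: 0.2, 0.0, 0.6, 2.9 → max 2.9
CropD regrets: 0.0, 2.3, 0.0, 2.8 → max 2.8
Smallest max regret = 0.8 → CropH.

CropH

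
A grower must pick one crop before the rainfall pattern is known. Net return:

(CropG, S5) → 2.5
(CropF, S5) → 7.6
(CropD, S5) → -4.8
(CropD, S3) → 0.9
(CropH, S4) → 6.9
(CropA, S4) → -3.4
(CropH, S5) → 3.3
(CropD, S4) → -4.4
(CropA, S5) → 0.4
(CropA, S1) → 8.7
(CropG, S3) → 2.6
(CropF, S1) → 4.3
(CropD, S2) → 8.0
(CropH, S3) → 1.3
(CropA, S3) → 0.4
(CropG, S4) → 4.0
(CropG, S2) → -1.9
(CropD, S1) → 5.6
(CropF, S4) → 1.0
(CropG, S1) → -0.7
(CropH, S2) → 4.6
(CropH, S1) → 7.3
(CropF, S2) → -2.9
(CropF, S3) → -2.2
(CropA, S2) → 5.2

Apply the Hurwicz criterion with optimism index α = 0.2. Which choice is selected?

CropH

CropD: 0.2·8.0 + 0.8·(-4.8) = -2.24
CropA: 0.2·8.7 + 0.8·(-3.4) = -0.98
CropG: 0.2·4.0 + 0.8·(-1.9) = -0.72
CropF: 0.2·7.6 + 0.8·(-2.9) = -0.8
CropH: 0.2·7.3 + 0.8·1.3 = 2.5
Highest Hurwicz score = 2.5 → CropH.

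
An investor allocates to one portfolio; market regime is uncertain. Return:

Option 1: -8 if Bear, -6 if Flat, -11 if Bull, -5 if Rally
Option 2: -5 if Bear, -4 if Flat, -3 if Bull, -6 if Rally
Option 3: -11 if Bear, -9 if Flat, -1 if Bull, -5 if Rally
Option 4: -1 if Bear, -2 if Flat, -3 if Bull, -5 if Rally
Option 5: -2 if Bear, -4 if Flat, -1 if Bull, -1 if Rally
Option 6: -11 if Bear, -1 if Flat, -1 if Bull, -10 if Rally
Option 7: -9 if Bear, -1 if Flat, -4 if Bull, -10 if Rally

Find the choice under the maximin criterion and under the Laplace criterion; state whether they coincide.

maximin → Option 5; laplace → Option 5 (agree)

Row minima: Option 1=-11, Option 2=-6, Option 3=-11, Option 4=-5, Option 5=-4, Option 6=-11, Option 7=-10
Best worst-case = -4 → Option 5.
Row averages: Option 1=-7.5, Option 2=-4.5, Option 3=-6.5, Option 4=-2.75, Option 5=-2, Option 6=-5.75, Option 7=-6
Highest average = -2 → Option 5.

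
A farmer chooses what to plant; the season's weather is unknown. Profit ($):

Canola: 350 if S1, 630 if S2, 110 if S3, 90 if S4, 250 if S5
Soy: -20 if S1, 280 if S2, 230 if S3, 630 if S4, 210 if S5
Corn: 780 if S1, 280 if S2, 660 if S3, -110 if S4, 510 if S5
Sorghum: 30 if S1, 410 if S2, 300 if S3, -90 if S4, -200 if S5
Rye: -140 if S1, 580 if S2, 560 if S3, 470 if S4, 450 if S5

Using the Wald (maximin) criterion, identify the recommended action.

Canola

Row minima: Canola=90, Soy=-20, Corn=-110, Sorghum=-200, Rye=-140
Best worst-case = 90 → Canola.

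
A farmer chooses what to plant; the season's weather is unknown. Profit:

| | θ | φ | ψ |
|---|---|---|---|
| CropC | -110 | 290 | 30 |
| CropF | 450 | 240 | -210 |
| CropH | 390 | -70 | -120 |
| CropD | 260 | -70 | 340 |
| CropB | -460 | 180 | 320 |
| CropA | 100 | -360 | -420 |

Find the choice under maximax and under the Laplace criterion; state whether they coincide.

maximax → CropF; laplace → CropD (disagree)

Row maxima: CropC=290, CropF=450, CropH=390, CropD=340, CropB=320, CropA=100
Best best-case = 450 → CropF.
Row averages: CropC=70, CropF=160, CropH=200/3, CropD=530/3, CropB=40/3, CropA=-680/3
Highest average = 530/3 → CropD.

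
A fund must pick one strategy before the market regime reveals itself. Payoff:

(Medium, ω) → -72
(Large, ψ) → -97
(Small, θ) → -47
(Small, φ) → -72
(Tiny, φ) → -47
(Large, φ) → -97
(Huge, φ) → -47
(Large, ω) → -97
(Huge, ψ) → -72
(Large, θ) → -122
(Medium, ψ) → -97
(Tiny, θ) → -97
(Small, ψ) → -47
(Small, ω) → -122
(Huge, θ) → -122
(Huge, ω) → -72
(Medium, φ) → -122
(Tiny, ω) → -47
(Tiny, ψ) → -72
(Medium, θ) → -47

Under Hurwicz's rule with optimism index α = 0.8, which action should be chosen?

Tiny

Tiny: 0.8·(-47) + 0.2·(-97) = -57
Small: 0.8·(-47) + 0.2·(-122) = -62
Medium: 0.8·(-47) + 0.2·(-122) = -62
Large: 0.8·(-97) + 0.2·(-122) = -102
Huge: 0.8·(-47) + 0.2·(-122) = -62
Highest Hurwicz score = -57 → Tiny.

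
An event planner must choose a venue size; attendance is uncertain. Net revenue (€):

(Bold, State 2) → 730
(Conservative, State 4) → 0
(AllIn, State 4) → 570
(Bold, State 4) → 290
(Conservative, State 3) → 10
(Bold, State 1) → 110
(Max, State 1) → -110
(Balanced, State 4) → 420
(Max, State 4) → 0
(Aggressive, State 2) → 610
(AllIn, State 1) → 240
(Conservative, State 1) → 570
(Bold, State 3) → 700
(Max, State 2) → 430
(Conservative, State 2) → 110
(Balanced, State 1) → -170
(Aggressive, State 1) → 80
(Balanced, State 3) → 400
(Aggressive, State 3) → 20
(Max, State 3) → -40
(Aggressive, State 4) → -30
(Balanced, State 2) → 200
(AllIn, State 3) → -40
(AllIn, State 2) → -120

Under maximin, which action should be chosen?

Row minima: Conservative=0, Balanced=-170, Aggressive=-30, Bold=110, AllIn=-120, Max=-110
Best worst-case = 110 → Bold.

Bold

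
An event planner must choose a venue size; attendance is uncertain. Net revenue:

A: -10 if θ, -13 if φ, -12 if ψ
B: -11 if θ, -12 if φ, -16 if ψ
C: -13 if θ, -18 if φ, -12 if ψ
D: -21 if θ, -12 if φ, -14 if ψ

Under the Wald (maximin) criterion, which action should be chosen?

A

Row minima: A=-13, B=-16, C=-18, D=-21
Best worst-case = -13 → A.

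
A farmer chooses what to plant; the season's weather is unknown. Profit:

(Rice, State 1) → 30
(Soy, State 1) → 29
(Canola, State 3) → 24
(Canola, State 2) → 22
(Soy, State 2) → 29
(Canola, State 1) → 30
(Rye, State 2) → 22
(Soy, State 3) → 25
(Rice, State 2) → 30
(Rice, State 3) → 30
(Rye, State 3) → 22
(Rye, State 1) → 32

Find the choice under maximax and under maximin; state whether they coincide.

Row maxima: Rye=32, Soy=29, Rice=30, Canola=30
Best best-case = 32 → Rye.
Row minima: Rye=22, Soy=25, Rice=30, Canola=22
Best worst-case = 30 → Rice.

maximax → Rye; maximin → Rice (disagree)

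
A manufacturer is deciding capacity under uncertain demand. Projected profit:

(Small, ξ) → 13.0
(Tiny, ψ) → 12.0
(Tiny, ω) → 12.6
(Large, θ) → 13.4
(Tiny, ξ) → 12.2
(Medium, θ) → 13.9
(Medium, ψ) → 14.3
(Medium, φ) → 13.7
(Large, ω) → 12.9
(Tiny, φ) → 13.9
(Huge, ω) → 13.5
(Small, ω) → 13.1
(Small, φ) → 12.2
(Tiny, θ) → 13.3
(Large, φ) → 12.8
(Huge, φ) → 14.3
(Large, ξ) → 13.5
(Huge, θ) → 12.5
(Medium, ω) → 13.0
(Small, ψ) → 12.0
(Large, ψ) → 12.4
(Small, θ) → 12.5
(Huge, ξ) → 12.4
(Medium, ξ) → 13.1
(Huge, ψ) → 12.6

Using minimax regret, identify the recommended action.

Column bests: θ=13.9, φ=14.3, ψ=14.3, ω=13.5, ξ=13.5.
Tiny regrets: 0.6, 0.4, 2.3, 0.9, 1.3 → max 2.3
Small regrets: 1.4, 2.1, 2.3, 0.4, 0.5 → max 2.3
Medium regrets: 0.0, 0.6, 0.0, 0.5, 0.4 → max 0.6
Large regrets: 0.5, 1.5, 1.9, 0.6, 0.0 → max 1.9
Huge regrets: 1.4, 0.0, 1.7, 0.0, 1.1 → max 1.7
Smallest max regret = 0.6 → Medium.

Medium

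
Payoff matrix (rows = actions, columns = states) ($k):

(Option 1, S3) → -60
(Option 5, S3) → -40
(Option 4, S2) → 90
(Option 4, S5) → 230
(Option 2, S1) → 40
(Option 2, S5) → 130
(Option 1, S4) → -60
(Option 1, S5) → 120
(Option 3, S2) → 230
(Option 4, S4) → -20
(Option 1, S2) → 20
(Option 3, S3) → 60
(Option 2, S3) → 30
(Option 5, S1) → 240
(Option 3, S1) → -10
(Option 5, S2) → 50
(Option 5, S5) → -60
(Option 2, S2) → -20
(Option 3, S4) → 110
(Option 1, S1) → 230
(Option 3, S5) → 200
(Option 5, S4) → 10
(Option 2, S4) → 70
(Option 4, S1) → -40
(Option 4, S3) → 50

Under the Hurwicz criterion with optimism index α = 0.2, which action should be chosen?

Option 3

Option 1: 0.2·230 + 0.8·(-60) = -2
Option 2: 0.2·130 + 0.8·(-20) = 10
Option 3: 0.2·230 + 0.8·(-10) = 38
Option 4: 0.2·230 + 0.8·(-40) = 14
Option 5: 0.2·240 + 0.8·(-60) = 0
Highest Hurwicz score = 38 → Option 3.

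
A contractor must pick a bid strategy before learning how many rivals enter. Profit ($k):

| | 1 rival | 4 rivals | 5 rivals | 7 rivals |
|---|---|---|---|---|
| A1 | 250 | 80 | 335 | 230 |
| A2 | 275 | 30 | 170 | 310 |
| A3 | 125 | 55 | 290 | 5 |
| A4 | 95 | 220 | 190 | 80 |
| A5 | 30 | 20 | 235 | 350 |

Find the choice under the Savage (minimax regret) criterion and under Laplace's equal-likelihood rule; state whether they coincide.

Column bests: 1 rival=275, 4 rivals=220, 5 rivals=335, 7 rivals=350.
A1 regrets: 25, 140, 0, 120 → max 140
A2 regrets: 0, 190, 165, 40 → max 190
A3 regrets: 150, 165, 45, 345 → max 345
A4 regrets: 180, 0, 145, 270 → max 270
A5 regrets: 245, 200, 100, 0 → max 245
Smallest max regret = 140 → A1.
Row averages: A1=223.75, A2=196.25, A3=118.75, A4=146.25, A5=158.75
Highest average = 223.75 → A1.

minimax regret → A1; laplace → A1 (agree)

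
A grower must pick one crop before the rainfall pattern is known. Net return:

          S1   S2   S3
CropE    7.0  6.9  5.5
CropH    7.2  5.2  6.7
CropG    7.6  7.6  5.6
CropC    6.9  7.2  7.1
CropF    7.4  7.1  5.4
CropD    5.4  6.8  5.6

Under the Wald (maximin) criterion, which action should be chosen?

CropC

Row minima: CropE=5.5, CropH=5.2, CropG=5.6, CropC=6.9, CropF=5.4, CropD=5.4
Best worst-case = 6.9 → CropC.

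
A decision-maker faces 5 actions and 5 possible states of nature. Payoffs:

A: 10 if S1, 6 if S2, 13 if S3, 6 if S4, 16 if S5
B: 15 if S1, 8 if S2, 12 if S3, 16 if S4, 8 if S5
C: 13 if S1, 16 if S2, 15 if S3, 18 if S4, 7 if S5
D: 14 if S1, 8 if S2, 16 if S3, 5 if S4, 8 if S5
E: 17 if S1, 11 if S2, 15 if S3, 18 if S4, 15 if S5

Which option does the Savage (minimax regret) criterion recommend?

E

Column bests: S1=17, S2=16, S3=16, S4=18, S5=16.
A regrets: 7, 10, 3, 12, 0 → max 12
B regrets: 2, 8, 4, 2, 8 → max 8
C regrets: 4, 0, 1, 0, 9 → max 9
D regrets: 3, 8, 0, 13, 8 → max 13
E regrets: 0, 5, 1, 0, 1 → max 5
Smallest max regret = 5 → E.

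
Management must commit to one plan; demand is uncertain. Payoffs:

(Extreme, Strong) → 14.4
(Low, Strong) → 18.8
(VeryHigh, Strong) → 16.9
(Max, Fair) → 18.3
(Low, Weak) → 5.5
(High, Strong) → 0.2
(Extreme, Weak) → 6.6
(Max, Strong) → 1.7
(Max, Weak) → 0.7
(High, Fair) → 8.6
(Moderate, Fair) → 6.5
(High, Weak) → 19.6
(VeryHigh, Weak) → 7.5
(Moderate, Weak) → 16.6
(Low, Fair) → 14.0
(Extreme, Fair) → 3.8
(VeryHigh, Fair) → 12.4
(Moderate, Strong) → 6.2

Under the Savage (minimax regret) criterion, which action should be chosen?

Column bests: Weak=19.6, Fair=18.3, Strong=18.8.
Low regrets: 14.1, 4.3, 0.0 → max 14.1
Moderate regrets: 3.0, 11.8, 12.6 → max 12.6
High regrets: 0.0, 9.7, 18.6 → max 18.6
VeryHigh regrets: 12.1, 5.9, 1.9 → max 12.1
Extreme regrets: 13.0, 14.5, 4.4 → max 14.5
Max regrets: 18.9, 0.0, 17.1 → max 18.9
Smallest max regret = 12.1 → VeryHigh.

VeryHigh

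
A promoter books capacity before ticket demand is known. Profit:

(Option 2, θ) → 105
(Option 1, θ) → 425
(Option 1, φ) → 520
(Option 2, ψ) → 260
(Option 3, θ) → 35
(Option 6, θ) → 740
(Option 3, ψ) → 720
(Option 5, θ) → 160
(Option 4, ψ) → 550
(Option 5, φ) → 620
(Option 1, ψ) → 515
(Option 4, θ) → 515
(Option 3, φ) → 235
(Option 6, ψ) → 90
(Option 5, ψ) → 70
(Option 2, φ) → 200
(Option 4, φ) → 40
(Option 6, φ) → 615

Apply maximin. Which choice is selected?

Row minima: Option 1=425, Option 2=105, Option 3=35, Option 4=40, Option 5=70, Option 6=90
Best worst-case = 425 → Option 1.

Option 1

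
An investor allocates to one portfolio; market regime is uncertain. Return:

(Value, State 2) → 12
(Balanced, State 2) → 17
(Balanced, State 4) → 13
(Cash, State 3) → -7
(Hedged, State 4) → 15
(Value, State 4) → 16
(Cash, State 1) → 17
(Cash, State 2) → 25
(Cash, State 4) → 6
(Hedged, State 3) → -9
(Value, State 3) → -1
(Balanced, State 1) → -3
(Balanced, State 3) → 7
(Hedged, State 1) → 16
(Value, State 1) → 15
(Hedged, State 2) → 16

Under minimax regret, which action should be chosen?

Column bests: State 1=17, State 2=25, State 3=7, State 4=16.
Value regrets: 2, 13, 8, 0 → max 13
Cash regrets: 0, 0, 14, 10 → max 14
Balanced regrets: 20, 8, 0, 3 → max 20
Hedged regrets: 1, 9, 16, 1 → max 16
Smallest max regret = 13 → Value.

Value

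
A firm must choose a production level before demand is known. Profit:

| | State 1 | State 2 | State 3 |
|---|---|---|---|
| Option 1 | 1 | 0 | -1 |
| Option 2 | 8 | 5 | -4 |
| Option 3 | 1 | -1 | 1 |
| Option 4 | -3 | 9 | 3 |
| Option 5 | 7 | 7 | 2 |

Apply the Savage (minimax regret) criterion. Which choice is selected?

Column bests: State 1=8, State 2=9, State 3=3.
Option 1 regrets: 7, 9, 4 → max 9
Option 2 regrets: 0, 4, 7 → max 7
Option 3 regrets: 7, 10, 2 → max 10
Option 4 regrets: 11, 0, 0 → max 11
Option 5 regrets: 1, 2, 1 → max 2
Smallest max regret = 2 → Option 5.

Option 5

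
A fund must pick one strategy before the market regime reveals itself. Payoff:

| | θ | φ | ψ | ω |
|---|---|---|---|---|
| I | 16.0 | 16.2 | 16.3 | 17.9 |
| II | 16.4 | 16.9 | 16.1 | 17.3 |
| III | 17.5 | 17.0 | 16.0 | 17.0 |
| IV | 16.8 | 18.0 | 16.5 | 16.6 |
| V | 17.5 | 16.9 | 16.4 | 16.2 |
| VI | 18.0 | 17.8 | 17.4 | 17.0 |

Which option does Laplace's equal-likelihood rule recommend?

VI

Row averages: I=16.6, II=16.675, III=16.875, IV=16.975, V=16.75, VI=17.55
Highest average = 17.55 → VI.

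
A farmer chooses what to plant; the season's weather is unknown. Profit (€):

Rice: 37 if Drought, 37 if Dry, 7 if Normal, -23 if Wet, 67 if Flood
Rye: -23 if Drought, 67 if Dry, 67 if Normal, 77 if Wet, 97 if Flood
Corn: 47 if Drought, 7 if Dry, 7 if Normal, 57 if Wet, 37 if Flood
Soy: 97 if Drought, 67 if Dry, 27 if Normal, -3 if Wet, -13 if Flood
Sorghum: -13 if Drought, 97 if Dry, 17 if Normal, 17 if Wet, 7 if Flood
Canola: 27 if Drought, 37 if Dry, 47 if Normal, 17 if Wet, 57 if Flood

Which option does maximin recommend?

Row minima: Rice=-23, Rye=-23, Corn=7, Soy=-13, Sorghum=-13, Canola=17
Best worst-case = 17 → Canola.

Canola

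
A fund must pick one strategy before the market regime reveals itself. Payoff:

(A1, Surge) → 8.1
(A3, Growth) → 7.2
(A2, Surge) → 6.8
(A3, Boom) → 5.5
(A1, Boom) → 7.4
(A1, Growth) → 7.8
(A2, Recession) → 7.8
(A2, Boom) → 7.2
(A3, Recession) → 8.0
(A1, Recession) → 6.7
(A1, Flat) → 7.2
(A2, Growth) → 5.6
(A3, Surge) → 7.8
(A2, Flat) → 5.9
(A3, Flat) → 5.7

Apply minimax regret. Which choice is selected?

Column bests: Recession=8.0, Flat=7.2, Growth=7.8, Boom=7.4, Surge=8.1.
A1 regrets: 1.3, 0.0, 0.0, 0.0, 0.0 → max 1.3
A2 regrets: 0.2, 1.3, 2.2, 0.2, 1.3 → max 2.2
A3 regrets: 0.0, 1.5, 0.6, 1.9, 0.3 → max 1.9
Smallest max regret = 1.3 → A1.

A1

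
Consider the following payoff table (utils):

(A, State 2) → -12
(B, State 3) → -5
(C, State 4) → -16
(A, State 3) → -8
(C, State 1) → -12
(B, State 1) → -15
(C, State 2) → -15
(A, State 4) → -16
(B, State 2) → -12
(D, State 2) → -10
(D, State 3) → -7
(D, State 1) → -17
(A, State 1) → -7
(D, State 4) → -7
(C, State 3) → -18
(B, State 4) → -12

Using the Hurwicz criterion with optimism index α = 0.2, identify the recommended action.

A: 0.2·(-7) + 0.8·(-16) = -14.2
B: 0.2·(-5) + 0.8·(-15) = -13
C: 0.2·(-12) + 0.8·(-18) = -16.8
D: 0.2·(-7) + 0.8·(-17) = -15
Highest Hurwicz score = -13 → B.

B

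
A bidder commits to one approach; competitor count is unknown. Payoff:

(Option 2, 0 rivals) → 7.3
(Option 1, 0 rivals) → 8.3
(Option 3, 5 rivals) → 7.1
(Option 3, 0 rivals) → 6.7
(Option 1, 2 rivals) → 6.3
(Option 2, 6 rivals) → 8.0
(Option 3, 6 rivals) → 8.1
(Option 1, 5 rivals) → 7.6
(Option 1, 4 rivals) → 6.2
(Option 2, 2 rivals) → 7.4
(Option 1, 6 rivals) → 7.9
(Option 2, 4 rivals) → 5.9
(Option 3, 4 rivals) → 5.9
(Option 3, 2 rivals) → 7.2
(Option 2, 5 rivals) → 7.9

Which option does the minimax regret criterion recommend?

Option 2

Column bests: 0 rivals=8.3, 2 rivals=7.4, 4 rivals=6.2, 5 rivals=7.9, 6 rivals=8.1.
Option 1 regrets: 0.0, 1.1, 0.0, 0.3, 0.2 → max 1.1
Option 2 regrets: 1.0, 0.0, 0.3, 0.0, 0.1 → max 1.0
Option 3 regrets: 1.6, 0.2, 0.3, 0.8, 0.0 → max 1.6
Smallest max regret = 1.0 → Option 2.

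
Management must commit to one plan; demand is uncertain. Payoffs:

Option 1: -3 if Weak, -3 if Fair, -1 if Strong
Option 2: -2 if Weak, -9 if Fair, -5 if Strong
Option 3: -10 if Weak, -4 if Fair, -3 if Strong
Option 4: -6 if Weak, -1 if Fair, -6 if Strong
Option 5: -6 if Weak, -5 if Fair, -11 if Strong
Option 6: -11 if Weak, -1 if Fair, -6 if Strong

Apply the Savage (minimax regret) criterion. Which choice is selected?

Option 1

Column bests: Weak=-2, Fair=-1, Strong=-1.
Option 1 regrets: 1, 2, 0 → max 2
Option 2 regrets: 0, 8, 4 → max 8
Option 3 regrets: 8, 3, 2 → max 8
Option 4 regrets: 4, 0, 5 → max 5
Option 5 regrets: 4, 4, 10 → max 10
Option 6 regrets: 9, 0, 5 → max 9
Smallest max regret = 2 → Option 1.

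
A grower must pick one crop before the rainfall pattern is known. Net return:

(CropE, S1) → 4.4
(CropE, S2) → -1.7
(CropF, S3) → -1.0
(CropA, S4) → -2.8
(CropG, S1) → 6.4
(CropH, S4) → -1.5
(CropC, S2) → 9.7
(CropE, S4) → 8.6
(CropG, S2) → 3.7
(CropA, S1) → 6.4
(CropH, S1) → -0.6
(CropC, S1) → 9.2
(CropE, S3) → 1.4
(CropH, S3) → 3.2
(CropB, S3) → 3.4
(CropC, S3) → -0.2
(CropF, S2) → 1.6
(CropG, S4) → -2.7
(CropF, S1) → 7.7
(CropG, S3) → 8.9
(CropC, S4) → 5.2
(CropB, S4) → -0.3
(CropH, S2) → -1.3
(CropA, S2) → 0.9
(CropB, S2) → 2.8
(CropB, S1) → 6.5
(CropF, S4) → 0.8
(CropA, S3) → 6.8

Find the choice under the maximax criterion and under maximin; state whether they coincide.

maximax → CropC; maximin → CropC (agree)

Row maxima: CropA=6.8, CropC=9.7, CropE=8.6, CropH=3.2, CropB=6.5, CropF=7.7, CropG=8.9
Best best-case = 9.7 → CropC.
Row minima: CropA=-2.8, CropC=-0.2, CropE=-1.7, CropH=-1.5, CropB=-0.3, CropF=-1.0, CropG=-2.7
Best worst-case = -0.2 → CropC.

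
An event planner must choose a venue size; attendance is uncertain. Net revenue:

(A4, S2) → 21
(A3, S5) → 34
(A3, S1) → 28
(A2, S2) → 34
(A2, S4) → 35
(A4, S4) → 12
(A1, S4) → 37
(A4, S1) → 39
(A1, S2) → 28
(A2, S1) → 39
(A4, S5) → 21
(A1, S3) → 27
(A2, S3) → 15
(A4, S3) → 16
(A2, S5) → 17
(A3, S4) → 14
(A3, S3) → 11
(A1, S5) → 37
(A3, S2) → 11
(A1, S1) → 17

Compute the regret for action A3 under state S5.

Best payoff under S5 is 37.
Regret = 37 − 34 = 3.

3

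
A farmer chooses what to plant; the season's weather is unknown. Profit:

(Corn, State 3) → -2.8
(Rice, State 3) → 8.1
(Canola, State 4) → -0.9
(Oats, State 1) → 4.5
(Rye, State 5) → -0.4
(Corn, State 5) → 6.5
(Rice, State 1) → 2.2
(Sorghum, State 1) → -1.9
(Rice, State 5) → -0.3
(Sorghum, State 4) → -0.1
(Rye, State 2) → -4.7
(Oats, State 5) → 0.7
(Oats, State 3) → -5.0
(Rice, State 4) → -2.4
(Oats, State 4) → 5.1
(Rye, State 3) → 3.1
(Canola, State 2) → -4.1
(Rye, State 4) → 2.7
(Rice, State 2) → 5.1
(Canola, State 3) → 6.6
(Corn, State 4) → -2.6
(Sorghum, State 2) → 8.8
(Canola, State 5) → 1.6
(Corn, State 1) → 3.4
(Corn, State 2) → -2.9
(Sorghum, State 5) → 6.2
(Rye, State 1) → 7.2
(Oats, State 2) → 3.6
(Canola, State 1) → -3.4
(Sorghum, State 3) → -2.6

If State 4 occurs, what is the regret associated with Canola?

6.0

Best payoff under State 4 is 5.1.
Regret = 5.1 − (-0.9) = 6.0.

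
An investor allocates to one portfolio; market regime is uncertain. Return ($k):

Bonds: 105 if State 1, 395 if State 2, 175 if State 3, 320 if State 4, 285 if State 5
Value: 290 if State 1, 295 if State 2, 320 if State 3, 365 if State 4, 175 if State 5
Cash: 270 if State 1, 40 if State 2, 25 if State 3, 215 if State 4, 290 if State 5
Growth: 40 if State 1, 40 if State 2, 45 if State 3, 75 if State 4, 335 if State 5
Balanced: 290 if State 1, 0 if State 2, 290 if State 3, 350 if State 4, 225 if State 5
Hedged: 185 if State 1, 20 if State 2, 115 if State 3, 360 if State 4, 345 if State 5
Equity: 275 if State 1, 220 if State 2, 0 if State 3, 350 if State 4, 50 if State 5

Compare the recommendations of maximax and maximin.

maximax → Bonds; maximin → Value (disagree)

Row maxima: Bonds=395, Value=365, Cash=290, Growth=335, Balanced=350, Hedged=360, Equity=350
Best best-case = 395 → Bonds.
Row minima: Bonds=105, Value=175, Cash=25, Growth=40, Balanced=0, Hedged=20, Equity=0
Best worst-case = 175 → Value.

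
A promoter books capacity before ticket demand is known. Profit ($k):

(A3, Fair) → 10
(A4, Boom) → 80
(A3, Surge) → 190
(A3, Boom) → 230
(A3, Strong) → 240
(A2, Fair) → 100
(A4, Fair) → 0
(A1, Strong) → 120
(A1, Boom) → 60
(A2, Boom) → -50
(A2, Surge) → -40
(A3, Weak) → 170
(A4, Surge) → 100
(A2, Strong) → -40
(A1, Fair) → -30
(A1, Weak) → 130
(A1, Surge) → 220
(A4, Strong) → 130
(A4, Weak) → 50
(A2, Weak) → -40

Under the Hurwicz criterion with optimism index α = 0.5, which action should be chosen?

A1: 0.5·220 + 0.5·(-30) = 95
A2: 0.5·100 + 0.5·(-50) = 25
A3: 0.5·240 + 0.5·10 = 125
A4: 0.5·130 + 0.5·0 = 65
Highest Hurwicz score = 125 → A3.

A3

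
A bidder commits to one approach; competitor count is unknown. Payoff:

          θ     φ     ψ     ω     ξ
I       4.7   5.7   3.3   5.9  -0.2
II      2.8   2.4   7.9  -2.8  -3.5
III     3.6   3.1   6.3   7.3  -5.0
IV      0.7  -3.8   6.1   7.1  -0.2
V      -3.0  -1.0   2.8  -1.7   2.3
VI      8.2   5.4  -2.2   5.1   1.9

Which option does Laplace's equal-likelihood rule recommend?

I

Row averages: I=3.88, II=1.36, III=3.06, IV=1.98, V=-0.12, VI=3.68
Highest average = 3.88 → I.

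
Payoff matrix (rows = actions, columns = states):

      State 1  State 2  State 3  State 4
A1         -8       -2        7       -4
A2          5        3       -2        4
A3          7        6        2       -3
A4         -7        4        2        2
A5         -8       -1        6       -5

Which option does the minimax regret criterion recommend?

Column bests: State 1=7, State 2=6, State 3=7, State 4=4.
A1 regrets: 15, 8, 0, 8 → max 15
A2 regrets: 2, 3, 9, 0 → max 9
A3 regrets: 0, 0, 5, 7 → max 7
A4 regrets: 14, 2, 5, 2 → max 14
A5 regrets: 15, 7, 1, 9 → max 15
Smallest max regret = 7 → A3.

A3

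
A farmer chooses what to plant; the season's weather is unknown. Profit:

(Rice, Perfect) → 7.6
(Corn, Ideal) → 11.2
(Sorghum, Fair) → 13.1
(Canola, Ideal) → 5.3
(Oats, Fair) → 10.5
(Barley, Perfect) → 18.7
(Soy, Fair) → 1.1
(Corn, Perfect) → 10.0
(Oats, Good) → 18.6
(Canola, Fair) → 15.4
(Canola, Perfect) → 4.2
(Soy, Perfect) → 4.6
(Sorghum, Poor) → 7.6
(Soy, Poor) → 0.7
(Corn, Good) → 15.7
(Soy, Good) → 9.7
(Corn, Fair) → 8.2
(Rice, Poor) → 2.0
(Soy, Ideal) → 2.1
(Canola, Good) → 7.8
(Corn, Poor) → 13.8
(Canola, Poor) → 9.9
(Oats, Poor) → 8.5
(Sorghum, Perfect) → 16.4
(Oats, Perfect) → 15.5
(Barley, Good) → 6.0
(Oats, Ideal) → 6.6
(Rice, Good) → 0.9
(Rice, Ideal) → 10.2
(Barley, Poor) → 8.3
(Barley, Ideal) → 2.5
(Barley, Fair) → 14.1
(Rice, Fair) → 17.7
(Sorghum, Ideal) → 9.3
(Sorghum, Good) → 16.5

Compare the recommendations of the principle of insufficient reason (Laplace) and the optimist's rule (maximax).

Row averages: Oats=11.94, Sorghum=12.58, Soy=3.64, Rice=7.68, Barley=9.92, Corn=11.78, Canola=8.52
Highest average = 12.58 → Sorghum.
Row maxima: Oats=18.6, Sorghum=16.5, Soy=9.7, Rice=17.7, Barley=18.7, Corn=15.7, Canola=15.4
Best best-case = 18.7 → Barley.

laplace → Sorghum; maximax → Barley (disagree)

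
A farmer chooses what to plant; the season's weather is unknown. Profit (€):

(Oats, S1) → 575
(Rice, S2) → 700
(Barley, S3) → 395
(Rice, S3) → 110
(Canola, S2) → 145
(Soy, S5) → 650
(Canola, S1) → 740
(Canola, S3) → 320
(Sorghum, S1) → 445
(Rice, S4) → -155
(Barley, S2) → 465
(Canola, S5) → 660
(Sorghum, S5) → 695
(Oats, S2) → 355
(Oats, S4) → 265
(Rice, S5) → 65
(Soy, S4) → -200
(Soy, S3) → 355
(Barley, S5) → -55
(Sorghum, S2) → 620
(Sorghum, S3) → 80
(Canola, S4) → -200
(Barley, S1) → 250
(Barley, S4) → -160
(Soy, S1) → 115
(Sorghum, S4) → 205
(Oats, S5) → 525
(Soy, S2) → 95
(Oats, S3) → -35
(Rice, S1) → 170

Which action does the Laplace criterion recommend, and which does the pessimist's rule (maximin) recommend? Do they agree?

laplace → Sorghum; maximin → Sorghum (agree)

Row averages: Sorghum=409, Rice=178, Oats=337, Canola=333, Soy=203, Barley=179
Highest average = 409 → Sorghum.
Row minima: Sorghum=80, Rice=-155, Oats=-35, Canola=-200, Soy=-200, Barley=-160
Best worst-case = 80 → Sorghum.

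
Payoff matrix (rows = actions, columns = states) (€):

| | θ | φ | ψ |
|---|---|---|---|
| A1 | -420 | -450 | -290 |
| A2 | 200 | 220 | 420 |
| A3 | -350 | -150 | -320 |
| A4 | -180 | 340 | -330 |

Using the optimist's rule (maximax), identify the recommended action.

A2

Row maxima: A1=-290, A2=420, A3=-150, A4=340
Best best-case = 420 → A2.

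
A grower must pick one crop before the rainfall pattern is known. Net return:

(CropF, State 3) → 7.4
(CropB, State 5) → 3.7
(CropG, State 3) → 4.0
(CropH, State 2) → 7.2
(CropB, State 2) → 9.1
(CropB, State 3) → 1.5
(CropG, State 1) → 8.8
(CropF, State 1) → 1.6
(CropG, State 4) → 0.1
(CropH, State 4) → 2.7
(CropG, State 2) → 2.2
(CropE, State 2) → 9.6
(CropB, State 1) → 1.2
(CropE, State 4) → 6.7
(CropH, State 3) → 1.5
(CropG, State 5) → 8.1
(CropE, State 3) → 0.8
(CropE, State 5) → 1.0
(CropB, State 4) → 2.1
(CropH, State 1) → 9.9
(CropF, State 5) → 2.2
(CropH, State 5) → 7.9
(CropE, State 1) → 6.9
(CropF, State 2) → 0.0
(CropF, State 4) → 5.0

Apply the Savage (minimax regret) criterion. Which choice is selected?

Column bests: State 1=9.9, State 2=9.6, State 3=7.4, State 4=6.7, State 5=8.1.
CropB regrets: 8.7, 0.5, 5.9, 4.6, 4.4 → max 8.7
CropE regrets: 3.0, 0.0, 6.6, 0.0, 7.1 → max 7.1
CropF regrets: 8.3, 9.6, 0.0, 1.7, 5.9 → max 9.6
CropH regrets: 0.0, 2.4, 5.9, 4.0, 0.2 → max 5.9
CropG regrets: 1.1, 7.4, 3.4, 6.6, 0.0 → max 7.4
Smallest max regret = 5.9 → CropH.

CropH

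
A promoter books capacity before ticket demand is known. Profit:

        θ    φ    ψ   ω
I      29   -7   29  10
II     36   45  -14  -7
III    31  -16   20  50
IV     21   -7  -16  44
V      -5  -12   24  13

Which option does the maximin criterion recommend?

Row minima: I=-7, II=-14, III=-16, IV=-16, V=-12
Best worst-case = -7 → I.

I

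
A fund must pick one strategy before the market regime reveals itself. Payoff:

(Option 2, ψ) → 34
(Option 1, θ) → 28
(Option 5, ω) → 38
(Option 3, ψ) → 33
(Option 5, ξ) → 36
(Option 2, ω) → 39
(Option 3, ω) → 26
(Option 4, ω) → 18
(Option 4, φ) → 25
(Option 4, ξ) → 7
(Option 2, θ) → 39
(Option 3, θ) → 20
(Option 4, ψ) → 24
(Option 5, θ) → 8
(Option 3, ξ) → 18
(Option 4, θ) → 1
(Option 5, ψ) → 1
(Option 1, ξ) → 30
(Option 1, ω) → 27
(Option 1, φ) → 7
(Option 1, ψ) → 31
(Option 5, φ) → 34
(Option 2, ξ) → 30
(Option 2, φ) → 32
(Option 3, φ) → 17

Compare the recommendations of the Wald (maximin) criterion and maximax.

maximin → Option 2; maximax → Option 2 (agree)

Row minima: Option 1=7, Option 2=30, Option 3=17, Option 4=1, Option 5=1
Best worst-case = 30 → Option 2.
Row maxima: Option 1=31, Option 2=39, Option 3=33, Option 4=25, Option 5=38
Best best-case = 39 → Option 2.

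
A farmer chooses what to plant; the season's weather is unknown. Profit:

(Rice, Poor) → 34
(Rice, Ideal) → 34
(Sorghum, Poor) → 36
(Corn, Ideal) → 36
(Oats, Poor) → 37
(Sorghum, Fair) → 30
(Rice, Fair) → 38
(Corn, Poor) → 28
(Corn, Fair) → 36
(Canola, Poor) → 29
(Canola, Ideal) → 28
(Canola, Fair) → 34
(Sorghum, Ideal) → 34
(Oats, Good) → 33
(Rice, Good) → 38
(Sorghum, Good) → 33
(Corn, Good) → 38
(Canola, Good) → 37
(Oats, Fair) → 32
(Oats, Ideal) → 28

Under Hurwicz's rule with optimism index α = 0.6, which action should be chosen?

Rice

Corn: 0.6·38 + 0.4·28 = 34
Sorghum: 0.6·36 + 0.4·30 = 33.6
Canola: 0.6·37 + 0.4·28 = 33.4
Oats: 0.6·37 + 0.4·28 = 33.4
Rice: 0.6·38 + 0.4·34 = 36.4
Highest Hurwicz score = 36.4 → Rice.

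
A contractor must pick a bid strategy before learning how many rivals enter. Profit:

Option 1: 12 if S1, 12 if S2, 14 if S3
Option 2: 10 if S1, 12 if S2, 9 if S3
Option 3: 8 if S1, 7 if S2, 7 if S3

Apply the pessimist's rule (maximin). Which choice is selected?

Row minima: Option 1=12, Option 2=9, Option 3=7
Best worst-case = 12 → Option 1.

Option 1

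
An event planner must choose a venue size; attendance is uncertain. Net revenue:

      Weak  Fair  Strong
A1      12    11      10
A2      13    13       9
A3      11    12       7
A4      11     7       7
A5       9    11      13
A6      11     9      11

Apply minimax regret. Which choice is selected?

Column bests: Weak=13, Fair=13, Strong=13.
A1 regrets: 1, 2, 3 → max 3
A2 regrets: 0, 0, 4 → max 4
A3 regrets: 2, 1, 6 → max 6
A4 regrets: 2, 6, 6 → max 6
A5 regrets: 4, 2, 0 → max 4
A6 regrets: 2, 4, 2 → max 4
Smallest max regret = 3 → A1.

A1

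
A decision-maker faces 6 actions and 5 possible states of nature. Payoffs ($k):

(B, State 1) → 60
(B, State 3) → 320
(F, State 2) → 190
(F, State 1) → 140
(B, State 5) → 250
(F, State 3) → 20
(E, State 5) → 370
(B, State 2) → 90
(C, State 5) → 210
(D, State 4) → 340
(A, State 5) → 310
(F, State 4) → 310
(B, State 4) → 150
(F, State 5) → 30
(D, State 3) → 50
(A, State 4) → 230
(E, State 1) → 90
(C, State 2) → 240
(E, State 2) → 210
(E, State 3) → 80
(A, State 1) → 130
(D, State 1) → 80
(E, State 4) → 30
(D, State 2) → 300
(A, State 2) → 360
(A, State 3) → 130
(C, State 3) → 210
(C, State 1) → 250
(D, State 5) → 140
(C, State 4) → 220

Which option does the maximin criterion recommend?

C

Row minima: A=130, B=60, C=210, D=50, E=30, F=20
Best worst-case = 210 → C.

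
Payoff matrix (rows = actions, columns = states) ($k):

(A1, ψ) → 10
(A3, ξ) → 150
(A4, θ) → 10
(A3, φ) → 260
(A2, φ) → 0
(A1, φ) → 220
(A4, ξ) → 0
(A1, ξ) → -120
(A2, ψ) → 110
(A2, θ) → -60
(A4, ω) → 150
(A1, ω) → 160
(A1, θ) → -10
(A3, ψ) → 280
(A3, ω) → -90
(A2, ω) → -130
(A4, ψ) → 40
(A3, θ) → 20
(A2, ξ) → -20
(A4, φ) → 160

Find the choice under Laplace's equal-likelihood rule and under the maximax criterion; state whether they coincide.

laplace → A3; maximax → A3 (agree)

Row averages: A1=52, A2=-20, A3=124, A4=72
Highest average = 124 → A3.
Row maxima: A1=220, A2=110, A3=280, A4=160
Best best-case = 280 → A3.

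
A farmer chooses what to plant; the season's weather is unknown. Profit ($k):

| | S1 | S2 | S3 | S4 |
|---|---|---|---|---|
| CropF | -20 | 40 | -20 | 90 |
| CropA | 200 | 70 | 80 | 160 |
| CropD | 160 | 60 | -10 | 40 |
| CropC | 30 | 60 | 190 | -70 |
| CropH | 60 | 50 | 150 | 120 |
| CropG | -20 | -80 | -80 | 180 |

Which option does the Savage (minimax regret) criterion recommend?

CropA

Column bests: S1=200, S2=70, S3=190, S4=180.
CropF regrets: 220, 30, 210, 90 → max 220
CropA regrets: 0, 0, 110, 20 → max 110
CropD regrets: 40, 10, 200, 140 → max 200
CropC regrets: 170, 10, 0, 250 → max 250
CropH regrets: 140, 20, 40, 60 → max 140
CropG regrets: 220, 150, 270, 0 → max 270
Smallest max regret = 110 → CropA.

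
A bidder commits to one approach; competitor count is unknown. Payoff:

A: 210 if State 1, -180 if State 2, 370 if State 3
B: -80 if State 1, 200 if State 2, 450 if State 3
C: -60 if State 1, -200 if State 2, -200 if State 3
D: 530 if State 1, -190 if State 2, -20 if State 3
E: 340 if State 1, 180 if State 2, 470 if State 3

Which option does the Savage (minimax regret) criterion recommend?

E

Column bests: State 1=530, State 2=200, State 3=470.
A regrets: 320, 380, 100 → max 380
B regrets: 610, 0, 20 → max 610
C regrets: 590, 400, 670 → max 670
D regrets: 0, 390, 490 → max 490
E regrets: 190, 20, 0 → max 190
Smallest max regret = 190 → E.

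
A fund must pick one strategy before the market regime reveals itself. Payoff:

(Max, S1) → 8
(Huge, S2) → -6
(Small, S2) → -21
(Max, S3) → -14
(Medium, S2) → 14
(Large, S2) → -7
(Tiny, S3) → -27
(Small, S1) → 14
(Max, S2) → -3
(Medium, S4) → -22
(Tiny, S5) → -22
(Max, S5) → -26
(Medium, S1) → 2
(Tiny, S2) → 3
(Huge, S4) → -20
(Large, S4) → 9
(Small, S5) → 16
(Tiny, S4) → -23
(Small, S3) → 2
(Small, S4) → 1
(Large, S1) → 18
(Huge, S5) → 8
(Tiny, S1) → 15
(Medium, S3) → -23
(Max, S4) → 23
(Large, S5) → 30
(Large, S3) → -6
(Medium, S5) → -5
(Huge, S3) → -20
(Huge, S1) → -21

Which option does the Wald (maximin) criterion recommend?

Row minima: Tiny=-27, Small=-21, Medium=-23, Large=-7, Huge=-21, Max=-26
Best worst-case = -7 → Large.

Large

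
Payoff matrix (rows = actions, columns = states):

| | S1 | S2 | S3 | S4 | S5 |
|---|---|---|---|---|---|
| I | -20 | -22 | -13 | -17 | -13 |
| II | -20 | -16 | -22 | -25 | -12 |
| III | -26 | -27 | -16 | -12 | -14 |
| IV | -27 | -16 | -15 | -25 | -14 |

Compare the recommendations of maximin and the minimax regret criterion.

Row minima: I=-22, II=-25, III=-27, IV=-27
Best worst-case = -22 → I.
Column bests: S1=-20, S2=-16, S3=-13, S4=-12, S5=-12.
I regrets: 0, 6, 0, 5, 1 → max 6
II regrets: 0, 0, 9, 13, 0 → max 13
III regrets: 6, 11, 3, 0, 2 → max 11
IV regrets: 7, 0, 2, 13, 2 → max 13
Smallest max regret = 6 → I.

maximin → I; minimax regret → I (agree)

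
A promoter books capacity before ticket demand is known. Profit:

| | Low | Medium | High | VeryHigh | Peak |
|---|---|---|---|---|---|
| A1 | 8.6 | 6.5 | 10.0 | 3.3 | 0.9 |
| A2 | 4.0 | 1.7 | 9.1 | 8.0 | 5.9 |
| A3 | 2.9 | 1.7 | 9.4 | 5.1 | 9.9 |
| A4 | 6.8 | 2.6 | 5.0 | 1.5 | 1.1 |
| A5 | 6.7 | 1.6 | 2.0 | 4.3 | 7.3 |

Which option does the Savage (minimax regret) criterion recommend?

A2

Column bests: Low=8.6, Medium=6.5, High=10.0, VeryHigh=8.0, Peak=9.9.
A1 regrets: 0.0, 0.0, 0.0, 4.7, 9.0 → max 9.0
A2 regrets: 4.6, 4.8, 0.9, 0.0, 4.0 → max 4.8
A3 regrets: 5.7, 4.8, 0.6, 2.9, 0.0 → max 5.7
A4 regrets: 1.8, 3.9, 5.0, 6.5, 8.8 → max 8.8
A5 regrets: 1.9, 4.9, 8.0, 3.7, 2.6 → max 8.0
Smallest max regret = 4.8 → A2.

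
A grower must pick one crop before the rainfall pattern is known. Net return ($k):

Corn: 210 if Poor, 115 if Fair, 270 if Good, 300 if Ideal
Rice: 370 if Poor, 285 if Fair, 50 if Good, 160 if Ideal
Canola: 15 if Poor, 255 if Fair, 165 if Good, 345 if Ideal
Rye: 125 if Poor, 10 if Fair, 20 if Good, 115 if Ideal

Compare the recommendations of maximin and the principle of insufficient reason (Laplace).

maximin → Corn; laplace → Corn (agree)

Row minima: Corn=115, Rice=50, Canola=15, Rye=10
Best worst-case = 115 → Corn.
Row averages: Corn=223.75, Rice=216.25, Canola=195, Rye=67.5
Highest average = 223.75 → Corn.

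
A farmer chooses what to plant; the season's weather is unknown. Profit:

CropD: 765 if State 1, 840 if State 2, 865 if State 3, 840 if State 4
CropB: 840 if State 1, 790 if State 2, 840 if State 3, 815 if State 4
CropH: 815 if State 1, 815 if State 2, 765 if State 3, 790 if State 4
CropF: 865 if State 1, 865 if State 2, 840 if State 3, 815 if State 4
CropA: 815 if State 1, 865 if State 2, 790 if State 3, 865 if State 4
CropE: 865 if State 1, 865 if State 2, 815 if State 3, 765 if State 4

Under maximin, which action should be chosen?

CropF

Row minima: CropD=765, CropB=790, CropH=765, CropF=815, CropA=790, CropE=765
Best worst-case = 815 → CropF.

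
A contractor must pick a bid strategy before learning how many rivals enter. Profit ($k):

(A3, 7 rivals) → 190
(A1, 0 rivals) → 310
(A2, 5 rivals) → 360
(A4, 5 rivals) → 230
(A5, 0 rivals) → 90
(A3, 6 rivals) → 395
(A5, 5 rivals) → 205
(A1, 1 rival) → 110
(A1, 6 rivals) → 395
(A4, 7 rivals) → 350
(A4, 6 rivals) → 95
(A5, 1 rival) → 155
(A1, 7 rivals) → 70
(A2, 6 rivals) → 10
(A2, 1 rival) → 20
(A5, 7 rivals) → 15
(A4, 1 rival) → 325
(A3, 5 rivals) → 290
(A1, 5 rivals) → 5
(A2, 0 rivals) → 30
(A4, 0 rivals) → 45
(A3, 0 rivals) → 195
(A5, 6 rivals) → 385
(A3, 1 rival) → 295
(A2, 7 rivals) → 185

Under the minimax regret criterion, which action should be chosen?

Column bests: 0 rivals=310, 1 rival=325, 5 rivals=360, 6 rivals=395, 7 rivals=350.
A1 regrets: 0, 215, 355, 0, 280 → max 355
A2 regrets: 280, 305, 0, 385, 165 → max 385
A3 regrets: 115, 30, 70, 0, 160 → max 160
A4 regrets: 265, 0, 130, 300, 0 → max 300
A5 regrets: 220, 170, 155, 10, 335 → max 335
Smallest max regret = 160 → A3.

A3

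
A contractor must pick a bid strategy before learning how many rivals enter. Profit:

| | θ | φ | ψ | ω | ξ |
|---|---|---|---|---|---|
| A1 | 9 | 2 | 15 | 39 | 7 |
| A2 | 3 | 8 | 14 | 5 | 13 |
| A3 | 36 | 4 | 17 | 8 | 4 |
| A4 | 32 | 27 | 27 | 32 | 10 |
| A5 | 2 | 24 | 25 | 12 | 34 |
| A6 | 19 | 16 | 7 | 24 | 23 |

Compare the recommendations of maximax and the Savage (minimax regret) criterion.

maximax → A1; minimax regret → A6 (disagree)

Row maxima: A1=39, A2=14, A3=36, A4=32, A5=34, A6=24
Best best-case = 39 → A1.
Column bests: θ=36, φ=27, ψ=27, ω=39, ξ=34.
A1 regrets: 27, 25, 12, 0, 27 → max 27
A2 regrets: 33, 19, 13, 34, 21 → max 34
A3 regrets: 0, 23, 10, 31, 30 → max 31
A4 regrets: 4, 0, 0, 7, 24 → max 24
A5 regrets: 34, 3, 2, 27, 0 → max 34
A6 regrets: 17, 11, 20, 15, 11 → max 20
Smallest max regret = 20 → A6.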